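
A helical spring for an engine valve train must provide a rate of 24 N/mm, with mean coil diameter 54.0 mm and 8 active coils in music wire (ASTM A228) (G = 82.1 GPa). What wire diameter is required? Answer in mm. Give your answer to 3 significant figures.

d = (8D³N_a·k / G)^(1/4) = (8·54.0³·8·24 / (82.1×10³))^0.25
  = (2946)^0.25 = 7.3673 mm

7.37 mm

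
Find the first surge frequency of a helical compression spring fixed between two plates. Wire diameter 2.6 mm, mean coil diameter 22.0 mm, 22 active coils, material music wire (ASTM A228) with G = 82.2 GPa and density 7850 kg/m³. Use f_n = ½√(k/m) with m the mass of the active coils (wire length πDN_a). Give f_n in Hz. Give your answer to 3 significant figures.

k = Gd⁴/(8D³N_a) = (82.2×10³)(2.6⁴)/(8·22.0³·22) = 2.0044 N/mm = 2004.4 N/m
Wire length L = πDN_a = π·22.0·22 = 1520.5 mm
m = ρ·(πd²/4)·L = 7850 × 5.3093×10⁻⁶ m² × 1.5205 m = 0.063373 kg
f_n = ½√(k/m) = 0.5·√(2004.4/0.063373) = 0.5·√(31629) = 88.922 Hz

88.9 Hz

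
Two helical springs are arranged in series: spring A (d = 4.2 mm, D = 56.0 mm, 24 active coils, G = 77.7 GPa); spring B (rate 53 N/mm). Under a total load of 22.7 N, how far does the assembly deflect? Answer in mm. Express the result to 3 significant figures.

32.1 mm

k_A = Gd⁴/(8D³N_a) = (77.7×10³)(4.2⁴)/(8·56.0³·24) = 0.71706 N/mm
Series: 1/k_eq = 1/0.71706 + 1/53 = 1.4135; k_eq = 0.70748 N/mm
δ = F/k_eq = 22.7/0.70748 = 32.086 mm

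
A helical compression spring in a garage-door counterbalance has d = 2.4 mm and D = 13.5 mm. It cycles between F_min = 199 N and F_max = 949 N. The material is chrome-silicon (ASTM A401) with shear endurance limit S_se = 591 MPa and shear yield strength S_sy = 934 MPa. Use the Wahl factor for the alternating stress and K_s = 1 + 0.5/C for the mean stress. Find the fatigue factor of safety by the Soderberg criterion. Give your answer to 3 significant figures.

0.272

C = D/d = 13.5/2.4 = 5.6250; K_W = (4C−1)/(4C−4)+0.615/C = 1.2715; K_s = 1+0.5/C = 1.0889
F_a = (F_max−F_min)/2 = 375 N; F_m = (F_max+F_min)/2 = 574 N
τ_a = K_W·8F_aD/(πd³) = 1.2715 × 932.55 = 1185.7 MPa
τ_m = K_s·8F_mD/(πd³) = 1.0889 × 1427.4 = 1554.3 MPa
Soderberg: 1/n_f = τ_a/S_se + τ_m/S_sy = 1185.7/591 + 1554.3/934 = 2.00631 + 1.66414 = 3.6704
n_f = 1/3.6704 = 0.2724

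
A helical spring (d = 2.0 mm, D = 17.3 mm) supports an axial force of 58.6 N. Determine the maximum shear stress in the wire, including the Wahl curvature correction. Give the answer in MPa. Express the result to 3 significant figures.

Spring index C = D/d = 17.3/2.0 = 8.6500
K_W = (4C−1)/(4C−4) + 0.615/C = 33.600/30.600 + 0.0711 = 1.1691
τ₀ = 8FD/(πd³) = 8·58.6·17.3/(π·2.0³) = 8110.24/25.133 = 322.7 MPa
τ_max = K·τ₀ = 1.1691 × 322.7 = 377.28 MPa

377 MPa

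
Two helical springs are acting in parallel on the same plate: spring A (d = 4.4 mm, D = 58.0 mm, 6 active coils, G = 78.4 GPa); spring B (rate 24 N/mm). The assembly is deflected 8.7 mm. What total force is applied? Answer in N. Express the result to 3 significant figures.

k_A = Gd⁴/(8D³N_a) = (78.4×10³)(4.4⁴)/(8·58.0³·6) = 3.1376 N/mm
Parallel: k_eq = 3.1376 + 24 = 27.138 N/mm
F = k_eq·δ = 27.138·8.7 = 236.1 N

236 N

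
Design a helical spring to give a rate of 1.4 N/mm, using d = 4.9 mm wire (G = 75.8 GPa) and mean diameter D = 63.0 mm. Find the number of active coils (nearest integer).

N_a = Gd⁴/(8D³k) = (75.8×10³ × 4.9⁴)/(8 × 63.0³ × 1.4)
    = 4.36972e+07 / 2.80053e+06 = 15.6 → 16 coils

16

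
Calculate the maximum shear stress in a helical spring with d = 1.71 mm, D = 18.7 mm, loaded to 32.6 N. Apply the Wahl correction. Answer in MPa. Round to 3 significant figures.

Spring index C = D/d = 18.7/1.71 = 10.9357
K_W = (4C−1)/(4C−4) + 0.615/C = 42.743/39.743 + 0.0562 = 1.1317
τ₀ = 8FD/(πd³) = 8·32.6·18.7/(π·1.71³) = 4876.96/15.709 = 310.46 MPa
τ_max = K·τ₀ = 1.1317 × 310.46 = 351.36 MPa

351 MPa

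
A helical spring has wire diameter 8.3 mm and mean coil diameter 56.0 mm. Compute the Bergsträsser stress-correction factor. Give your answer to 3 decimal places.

C = D/d = 56.0/8.3 = 6.7470
K_B = (4C+2)/(4C−3) = 28.988/23.988 = 1.2084

1.208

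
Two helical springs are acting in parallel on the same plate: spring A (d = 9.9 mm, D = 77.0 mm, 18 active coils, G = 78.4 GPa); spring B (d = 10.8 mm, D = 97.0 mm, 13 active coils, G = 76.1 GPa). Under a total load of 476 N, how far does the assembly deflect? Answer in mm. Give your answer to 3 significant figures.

21.3 mm

k_A = Gd⁴/(8D³N_a) = (78.4×10³)(9.9⁴)/(8·77.0³·18) = 11.456 N/mm
k_B = Gd⁴/(8D³N_a) = (76.1×10³)(10.8⁴)/(8·97.0³·13) = 10.908 N/mm
Parallel: k_eq = 11.456 + 10.908 = 22.363 N/mm
δ = F/k_eq = 476/22.363 = 21.285 mm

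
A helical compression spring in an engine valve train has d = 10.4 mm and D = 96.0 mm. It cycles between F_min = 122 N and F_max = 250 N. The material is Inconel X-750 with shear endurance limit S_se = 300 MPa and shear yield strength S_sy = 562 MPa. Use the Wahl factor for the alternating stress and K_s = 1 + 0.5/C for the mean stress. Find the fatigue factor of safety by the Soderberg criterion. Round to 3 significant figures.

7.72

C = D/d = 96.0/10.4 = 9.2308; K_W = (4C−1)/(4C−4)+0.615/C = 1.1577; K_s = 1+0.5/C = 1.0542
F_a = (F_max−F_min)/2 = 64 N; F_m = (F_max+F_min)/2 = 186 N
τ_a = K_W·8F_aD/(πd³) = 1.1577 × 13.909 = 16.103 MPa
τ_m = K_s·8F_mD/(πd³) = 1.0542 × 40.423 = 42.612 MPa
Soderberg: 1/n_f = τ_a/S_se + τ_m/S_sy = 16.103/300 + 42.612/562 = 0.05368 + 0.07582 = 0.1295
n_f = 1/0.1295 = 7.722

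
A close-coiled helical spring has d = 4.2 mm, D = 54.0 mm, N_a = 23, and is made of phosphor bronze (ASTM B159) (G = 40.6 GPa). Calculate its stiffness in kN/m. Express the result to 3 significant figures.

k = Gd⁴/(8D³N_a) = (40.6×10³ × 4.2⁴) / (8 × 54.0³ × 23)
  = 1.26335e+07 / 2.89734e+07 = 0.43604 N/mm

0.436 kN/m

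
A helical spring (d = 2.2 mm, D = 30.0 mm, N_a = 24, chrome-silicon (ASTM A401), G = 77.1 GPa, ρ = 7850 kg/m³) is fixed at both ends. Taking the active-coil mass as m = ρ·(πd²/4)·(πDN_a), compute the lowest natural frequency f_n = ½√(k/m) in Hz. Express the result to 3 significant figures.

35.9 Hz

k = Gd⁴/(8D³N_a) = (77.1×10³)(2.2⁴)/(8·30.0³·24) = 0.3484 N/mm = 348.4 N/m
Wire length L = πDN_a = π·30.0·24 = 2261.9 mm
m = ρ·(πd²/4)·L = 7850 × 3.8013×10⁻⁶ m² × 2.2619 m = 0.067497 kg
f_n = ½√(k/m) = 0.5·√(348.4/0.067497) = 0.5·√(5161.7) = 35.922 Hz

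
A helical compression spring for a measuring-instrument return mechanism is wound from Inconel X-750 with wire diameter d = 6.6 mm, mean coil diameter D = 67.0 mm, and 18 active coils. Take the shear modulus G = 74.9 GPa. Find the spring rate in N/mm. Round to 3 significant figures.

k = Gd⁴/(8D³N_a) = (74.9×10³ × 6.6⁴) / (8 × 67.0³ × 18)
  = 1.42121e+08 / 4.33099e+07 = 3.2815 N/mm

3.28 N/mm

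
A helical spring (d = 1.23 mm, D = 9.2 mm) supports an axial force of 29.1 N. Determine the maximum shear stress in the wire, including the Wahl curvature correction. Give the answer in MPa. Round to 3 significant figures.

Spring index C = D/d = 9.2/1.23 = 7.4797
K_W = (4C−1)/(4C−4) + 0.615/C = 28.919/25.919 + 0.0822 = 1.1980
τ₀ = 8FD/(πd³) = 8·29.1·9.2/(π·1.23³) = 2141.76/5.8461 = 366.36 MPa
τ_max = K·τ₀ = 1.1980 × 366.36 = 438.89 MPa

439 MPa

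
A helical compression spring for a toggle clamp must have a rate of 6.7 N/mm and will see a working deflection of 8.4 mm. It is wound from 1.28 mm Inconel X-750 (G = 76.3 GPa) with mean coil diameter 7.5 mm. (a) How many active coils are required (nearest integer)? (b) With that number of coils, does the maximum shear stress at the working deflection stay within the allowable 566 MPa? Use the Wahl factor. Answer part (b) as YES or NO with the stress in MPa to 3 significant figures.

N_a = Gd⁴/(8D³k) = (76.3×10³)(1.28⁴)/(8·7.5³·6.7) = 9.058 → N_a = 9
Actual rate k = Gd⁴/(8D³·9) = 6.7429 N/mm
Working load F = kδ = 6.7429·8.4 = 56.641 N
C = 7.5/1.28 = 5.8594; K_W = (4C−1)/(4C−4)+0.615/C = 1.2593
τ_max = K_W·8FD/(πd³) = 1.2593·515.82 = 649.57 MPa
τ_max > 566 MPa → exceeds allowable

(a) 9 coils; (b) NO, τ_max = 650 MPa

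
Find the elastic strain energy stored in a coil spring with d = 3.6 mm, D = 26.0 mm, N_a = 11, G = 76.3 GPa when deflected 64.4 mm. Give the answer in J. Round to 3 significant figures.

17.2 J

k = Gd⁴/(8D³N_a) = (76.3×10³)(3.6⁴)/(8·26.0³·11) = 8.2857 N/mm
U = ½kδ² = 0.5 × 8.2857 × 64.4² = 17182 N·mm = 17.182 J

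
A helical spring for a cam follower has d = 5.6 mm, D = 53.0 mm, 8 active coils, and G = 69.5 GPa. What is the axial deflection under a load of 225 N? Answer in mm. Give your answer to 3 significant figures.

31.4 mm

k = Gd⁴/(8D³N_a) = (69.5×10³)(5.6⁴)/(8·53.0³·8) = 7.1735 N/mm
δ = F/k = 225 / 7.1735 = 31.366 mm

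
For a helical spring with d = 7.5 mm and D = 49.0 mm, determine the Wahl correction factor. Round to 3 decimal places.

1.230

C = D/d = 49.0/7.5 = 6.5333
K_W = (4C−1)/(4C−4) + 0.615/C = 25.133/22.133 + 0.0941 = 1.2297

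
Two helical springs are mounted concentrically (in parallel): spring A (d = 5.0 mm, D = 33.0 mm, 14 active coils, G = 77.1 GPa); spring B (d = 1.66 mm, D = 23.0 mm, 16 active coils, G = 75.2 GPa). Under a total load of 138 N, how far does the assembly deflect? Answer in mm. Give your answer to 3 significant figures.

k_A = Gd⁴/(8D³N_a) = (77.1×10³)(5.0⁴)/(8·33.0³·14) = 11.972 N/mm
k_B = Gd⁴/(8D³N_a) = (75.2×10³)(1.66⁴)/(8·23.0³·16) = 0.36665 N/mm
Parallel: k_eq = 11.972 + 0.36665 = 12.339 N/mm
δ = F/k_eq = 138/12.339 = 11.184 mm

11.2 mm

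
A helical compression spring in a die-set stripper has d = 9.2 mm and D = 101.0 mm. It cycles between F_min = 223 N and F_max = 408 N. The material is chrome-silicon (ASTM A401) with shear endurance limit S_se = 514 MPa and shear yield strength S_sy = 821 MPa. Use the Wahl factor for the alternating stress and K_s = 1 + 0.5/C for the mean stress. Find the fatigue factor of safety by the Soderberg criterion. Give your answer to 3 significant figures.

C = D/d = 101.0/9.2 = 10.9783; K_W = (4C−1)/(4C−4)+0.615/C = 1.1312; K_s = 1+0.5/C = 1.0455
F_a = (F_max−F_min)/2 = 92.5 N; F_m = (F_max+F_min)/2 = 315.5 N
τ_a = K_W·8F_aD/(πd³) = 1.1312 × 30.552 = 34.56 MPa
τ_m = K_s·8F_mD/(πd³) = 1.0455 × 104.21 = 108.95 MPa
Soderberg: 1/n_f = τ_a/S_se + τ_m/S_sy = 34.56/514 + 108.95/821 = 0.06724 + 0.13271 = 0.19995
n_f = 1/0.19995 = 5.001

5.00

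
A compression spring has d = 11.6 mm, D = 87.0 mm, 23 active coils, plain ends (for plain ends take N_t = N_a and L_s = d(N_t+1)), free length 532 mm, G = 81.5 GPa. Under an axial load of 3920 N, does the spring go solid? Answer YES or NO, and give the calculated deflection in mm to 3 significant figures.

YES, δ = 322 mm

k = Gd⁴/(8D³N_a) = (81.5×10³)(11.6⁴)/(8·87.0³·23) = 12.179 N/mm
N_t = 23; L_s = 11.6·24 = 278.4 mm; δ_solid = L₀ − L_s = 532 − 278.4 = 253.6 mm
δ = F/k = 3920/12.179 = 321.86 mm
δ ≥ δ_solid → spring goes solid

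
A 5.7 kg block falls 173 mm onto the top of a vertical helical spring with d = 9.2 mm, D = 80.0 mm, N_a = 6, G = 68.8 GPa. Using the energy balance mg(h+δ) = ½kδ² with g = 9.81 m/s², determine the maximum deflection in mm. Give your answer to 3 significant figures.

k = Gd⁴/(8D³N_a) = (68.8×10³)(9.2⁴)/(8·80.0³·6) = 20.055 N/mm
W = mg = 5.7 × 9.81 = 55.917 N
½kδ² − Wδ − Wh = 0 → δ = (W + √(W² + 2kWh))/k
δ = (55.917 + √(3126.7 + 388015))/20.055 = (55.917 + 625.41)/20.055 = 33.973 mm

34.0 mm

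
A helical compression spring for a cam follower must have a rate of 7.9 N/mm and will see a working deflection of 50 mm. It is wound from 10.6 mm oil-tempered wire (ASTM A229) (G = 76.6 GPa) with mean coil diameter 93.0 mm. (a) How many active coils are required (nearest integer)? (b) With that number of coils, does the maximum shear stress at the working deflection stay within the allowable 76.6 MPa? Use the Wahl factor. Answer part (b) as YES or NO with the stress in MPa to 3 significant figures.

N_a = Gd⁴/(8D³k) = (76.6×10³)(10.6⁴)/(8·93.0³·7.9) = 19.02 → N_a = 19
Actual rate k = Gd⁴/(8D³·19) = 7.9097 N/mm
Working load F = kδ = 7.9097·50 = 395.48 N
C = 93.0/10.6 = 8.7736; K_W = (4C−1)/(4C−4)+0.615/C = 1.1666
τ_max = K_W·8FD/(πd³) = 1.1666·78.639 = 91.738 MPa
τ_max > 76.6 MPa → exceeds allowable

(a) 19 coils; (b) NO, τ_max = 91.7 MPa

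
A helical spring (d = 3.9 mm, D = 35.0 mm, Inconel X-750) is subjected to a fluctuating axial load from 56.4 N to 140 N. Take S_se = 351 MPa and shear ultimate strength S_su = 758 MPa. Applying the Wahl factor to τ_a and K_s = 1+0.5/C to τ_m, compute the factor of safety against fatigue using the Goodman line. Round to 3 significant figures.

2.42

C = D/d = 35.0/3.9 = 8.9744; K_W = (4C−1)/(4C−4)+0.615/C = 1.1626; K_s = 1+0.5/C = 1.0557
F_a = (F_max−F_min)/2 = 41.8 N; F_m = (F_max+F_min)/2 = 98.2 N
τ_a = K_W·8F_aD/(πd³) = 1.1626 × 62.804 = 73.015 MPa
τ_m = K_s·8F_mD/(πd³) = 1.0557 × 147.55 = 155.77 MPa
Goodman: 1/n_f = τ_a/S_se + τ_m/S_su = 73.015/351 + 155.77/758 = 0.20802 + 0.20550 = 0.41352
n_f = 1/0.41352 = 2.418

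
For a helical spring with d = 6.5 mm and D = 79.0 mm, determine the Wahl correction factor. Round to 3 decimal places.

C = D/d = 79.0/6.5 = 12.1538
K_W = (4C−1)/(4C−4) + 0.615/C = 47.615/44.615 + 0.0506 = 1.1178

1.118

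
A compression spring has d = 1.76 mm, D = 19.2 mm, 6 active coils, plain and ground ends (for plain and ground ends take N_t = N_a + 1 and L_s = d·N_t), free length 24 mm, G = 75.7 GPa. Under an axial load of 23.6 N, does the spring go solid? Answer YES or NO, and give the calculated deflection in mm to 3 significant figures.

k = Gd⁴/(8D³N_a) = (75.7×10³)(1.76⁴)/(8·19.2³·6) = 2.138 N/mm
N_t = 7; L_s = 1.76·7 = 12.32 mm; δ_solid = L₀ − L_s = 24 − 12.32 = 11.68 mm
δ = F/k = 23.6/2.138 = 11.039 mm
δ < δ_solid → spring does not go solid

NO, δ = 11.0 mm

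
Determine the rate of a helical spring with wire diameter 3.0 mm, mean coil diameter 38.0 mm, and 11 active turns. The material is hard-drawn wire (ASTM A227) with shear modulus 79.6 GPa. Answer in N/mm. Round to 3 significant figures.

1.34 N/mm

k = Gd⁴/(8D³N_a) = (79.6×10³ × 3.0⁴) / (8 × 38.0³ × 11)
  = 6.4476e+06 / 4.82874e+06 = 1.3353 N/mm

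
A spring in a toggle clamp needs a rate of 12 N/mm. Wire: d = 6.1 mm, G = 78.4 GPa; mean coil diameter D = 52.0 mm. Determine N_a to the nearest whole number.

N_a = Gd⁴/(8D³k) = (78.4×10³ × 6.1⁴)/(8 × 52.0³ × 12)
    = 1.08551e+08 / 1.34984e+07 = 8.042 → 8 coils

8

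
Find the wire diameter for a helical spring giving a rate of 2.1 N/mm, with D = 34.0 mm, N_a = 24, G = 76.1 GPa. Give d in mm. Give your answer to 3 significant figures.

d = (8D³N_a·k / G)^(1/4) = (8·34.0³·24·2.1 / (76.1×10³))^0.25
  = (208.24)^0.25 = 3.7988 mm

3.80 mm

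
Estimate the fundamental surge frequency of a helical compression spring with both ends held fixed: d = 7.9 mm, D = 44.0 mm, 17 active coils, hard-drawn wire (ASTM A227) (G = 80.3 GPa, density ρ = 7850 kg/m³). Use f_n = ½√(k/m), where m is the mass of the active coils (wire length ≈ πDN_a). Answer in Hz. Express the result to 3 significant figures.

86.4 Hz

k = Gd⁴/(8D³N_a) = (80.3×10³)(7.9⁴)/(8·44.0³·17) = 26.998 N/mm = 26998 N/m
Wire length L = πDN_a = π·44.0·17 = 2349.9 mm
m = ρ·(πd²/4)·L = 7850 × 49.017×10⁻⁶ m² × 2.3499 m = 0.9042 kg
f_n = ½√(k/m) = 0.5·√(26998/0.9042) = 0.5·√(29858) = 86.397 Hz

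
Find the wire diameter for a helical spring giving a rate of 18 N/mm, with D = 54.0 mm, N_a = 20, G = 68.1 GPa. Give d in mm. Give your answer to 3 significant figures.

d = (8D³N_a·k / G)^(1/4) = (8·54.0³·20·18 / (68.1×10³))^0.25
  = (6659.3)^0.25 = 9.0335 mm

9.03 mm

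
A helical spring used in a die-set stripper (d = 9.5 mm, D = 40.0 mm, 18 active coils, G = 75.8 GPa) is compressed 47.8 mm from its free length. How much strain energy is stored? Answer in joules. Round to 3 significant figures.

76.5 J

k = Gd⁴/(8D³N_a) = (75.8×10³)(9.5⁴)/(8·40.0³·18) = 66.992 N/mm
U = ½kδ² = 0.5 × 66.992 × 47.8² = 76533 N·mm = 76.533 J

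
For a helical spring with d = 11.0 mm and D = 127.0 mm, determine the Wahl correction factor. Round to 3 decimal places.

1.124

C = D/d = 127.0/11.0 = 11.5455
K_W = (4C−1)/(4C−4) + 0.615/C = 45.182/42.182 + 0.0533 = 1.1244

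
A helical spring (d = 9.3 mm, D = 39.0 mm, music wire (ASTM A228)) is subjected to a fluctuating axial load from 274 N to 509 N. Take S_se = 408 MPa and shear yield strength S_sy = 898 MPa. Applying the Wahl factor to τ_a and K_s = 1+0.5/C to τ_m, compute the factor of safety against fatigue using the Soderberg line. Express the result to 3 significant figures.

9.14

C = D/d = 39.0/9.3 = 4.1935; K_W = (4C−1)/(4C−4)+0.615/C = 1.3815; K_s = 1+0.5/C = 1.1192
F_a = (F_max−F_min)/2 = 117.5 N; F_m = (F_max+F_min)/2 = 391.5 N
τ_a = K_W·8F_aD/(πd³) = 1.3815 × 14.508 = 20.042 MPa
τ_m = K_s·8F_mD/(πd³) = 1.1192 × 48.338 = 54.101 MPa
Soderberg: 1/n_f = τ_a/S_se + τ_m/S_sy = 20.042/408 + 54.101/898 = 0.04912 + 0.06025 = 0.10937
n_f = 1/0.10937 = 9.143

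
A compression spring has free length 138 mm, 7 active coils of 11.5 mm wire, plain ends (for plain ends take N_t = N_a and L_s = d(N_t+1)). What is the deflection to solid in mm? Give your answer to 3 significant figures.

N_t = 7; L_s = 11.5·8 = 92 mm
δ_solid = L₀ − L_s = 138 − 92 = 46 mm

46.0 mm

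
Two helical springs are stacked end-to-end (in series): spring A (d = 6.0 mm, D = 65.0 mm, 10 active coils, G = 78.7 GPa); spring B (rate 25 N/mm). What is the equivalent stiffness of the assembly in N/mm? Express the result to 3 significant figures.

k_A = Gd⁴/(8D³N_a) = (78.7×10³)(6.0⁴)/(8·65.0³·10) = 4.6425 N/mm
Series: 1/k_eq = 1/4.6425 + 1/25 = 0.2554; k_eq = 3.9154 N/mm

3.92 N/mm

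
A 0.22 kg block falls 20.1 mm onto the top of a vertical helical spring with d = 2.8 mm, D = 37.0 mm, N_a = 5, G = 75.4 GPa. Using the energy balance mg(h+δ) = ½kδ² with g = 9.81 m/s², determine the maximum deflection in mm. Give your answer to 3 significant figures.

7.17 mm

k = Gd⁴/(8D³N_a) = (75.4×10³)(2.8⁴)/(8·37.0³·5) = 2.2874 N/mm
W = mg = 0.22 × 9.81 = 2.1582 N
½kδ² − Wδ − Wh = 0 → δ = (W + √(W² + 2kWh))/k
δ = (2.1582 + √(4.6578 + 198.452))/2.2874 = (2.1582 + 14.252)/2.2874 = 7.1741 mm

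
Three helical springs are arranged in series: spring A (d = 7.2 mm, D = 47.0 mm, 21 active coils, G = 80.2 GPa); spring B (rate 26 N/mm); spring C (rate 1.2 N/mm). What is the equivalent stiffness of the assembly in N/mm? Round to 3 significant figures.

1.05 N/mm

k_A = Gd⁴/(8D³N_a) = (80.2×10³)(7.2⁴)/(8·47.0³·21) = 12.357 N/mm
Series: 1/k_eq = 1/12.357 + 1/26 + 1/1.2 = 0.95272; k_eq = 1.0496 N/mm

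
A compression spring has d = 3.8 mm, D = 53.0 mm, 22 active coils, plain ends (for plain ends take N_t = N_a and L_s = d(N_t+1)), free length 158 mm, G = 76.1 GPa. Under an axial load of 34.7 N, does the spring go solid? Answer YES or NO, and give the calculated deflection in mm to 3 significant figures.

NO, δ = 57.3 mm

k = Gd⁴/(8D³N_a) = (76.1×10³)(3.8⁴)/(8·53.0³·22) = 0.60559 N/mm
N_t = 22; L_s = 3.8·23 = 87.4 mm; δ_solid = L₀ − L_s = 158 − 87.4 = 70.6 mm
δ = F/k = 34.7/0.60559 = 57.299 mm
δ < δ_solid → spring does not go solid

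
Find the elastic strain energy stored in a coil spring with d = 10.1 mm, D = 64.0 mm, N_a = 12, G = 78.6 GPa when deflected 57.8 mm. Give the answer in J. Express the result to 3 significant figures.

54.3 J

k = Gd⁴/(8D³N_a) = (78.6×10³)(10.1⁴)/(8·64.0³·12) = 32.501 N/mm
U = ½kδ² = 0.5 × 32.501 × 57.8² = 54290 N·mm = 54.29 J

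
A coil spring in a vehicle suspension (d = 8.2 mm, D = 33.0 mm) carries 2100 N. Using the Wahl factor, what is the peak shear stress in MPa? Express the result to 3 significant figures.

Spring index C = D/d = 33.0/8.2 = 4.0244
K_W = (4C−1)/(4C−4) + 0.615/C = 15.098/12.098 + 0.1528 = 1.4008
τ₀ = 8FD/(πd³) = 8·2100·33.0/(π·8.2³) = 554400/1732.2 = 320.06 MPa
τ_max = K·τ₀ = 1.4008 × 320.06 = 448.34 MPa

448 MPa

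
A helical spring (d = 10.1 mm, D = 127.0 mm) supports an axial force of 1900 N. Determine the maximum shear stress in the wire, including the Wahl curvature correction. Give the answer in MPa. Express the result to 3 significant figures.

Spring index C = D/d = 127.0/10.1 = 12.5743
K_W = (4C−1)/(4C−4) + 0.615/C = 49.297/46.297 + 0.0489 = 1.1137
τ₀ = 8FD/(πd³) = 8·1900·127.0/(π·10.1³) = 1.9304e+06/3236.8 = 596.39 MPa
τ_max = K·τ₀ = 1.1137 × 596.39 = 664.21 MPa

664 MPa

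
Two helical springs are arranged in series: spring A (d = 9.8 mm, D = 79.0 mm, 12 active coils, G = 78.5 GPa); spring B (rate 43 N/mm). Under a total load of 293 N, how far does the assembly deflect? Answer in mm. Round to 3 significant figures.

k_A = Gd⁴/(8D³N_a) = (78.5×10³)(9.8⁴)/(8·79.0³·12) = 15.298 N/mm
Series: 1/k_eq = 1/15.298 + 1/43 = 0.088626; k_eq = 11.283 N/mm
δ = F/k_eq = 293/11.283 = 25.967 mm

26.0 mm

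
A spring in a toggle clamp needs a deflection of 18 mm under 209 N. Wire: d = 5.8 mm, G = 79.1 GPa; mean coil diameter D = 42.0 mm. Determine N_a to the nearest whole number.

Required rate k = F/δ = 209/18 = 11.611 N/mm
N_a = Gd⁴/(8D³k) = (79.1×10³ × 5.8⁴)/(8 × 42.0³ × 11.611)
    = 8.95135e+07 / 6.88195e+06 = 13.01 → 13 coils

13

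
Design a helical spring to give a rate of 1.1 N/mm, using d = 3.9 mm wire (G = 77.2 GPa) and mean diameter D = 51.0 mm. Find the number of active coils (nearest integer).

15

N_a = Gd⁴/(8D³k) = (77.2×10³ × 3.9⁴)/(8 × 51.0³ × 1.1)
    = 1.78598e+07 / 1.16733e+06 = 15.3 → 15 coils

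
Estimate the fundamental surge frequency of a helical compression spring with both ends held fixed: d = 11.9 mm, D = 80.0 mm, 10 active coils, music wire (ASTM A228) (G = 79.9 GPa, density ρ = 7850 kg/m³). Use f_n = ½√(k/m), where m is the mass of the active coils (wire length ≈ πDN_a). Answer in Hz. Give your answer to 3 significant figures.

66.8 Hz

k = Gd⁴/(8D³N_a) = (79.9×10³)(11.9⁴)/(8·80.0³·10) = 39.118 N/mm = 39118 N/m
Wire length L = πDN_a = π·80.0·10 = 2513.3 mm
m = ρ·(πd²/4)·L = 7850 × 111.22×10⁻⁶ m² × 2.5133 m = 2.1943 kg
f_n = ½√(k/m) = 0.5·√(39118/2.1943) = 0.5·√(17827) = 66.759 Hz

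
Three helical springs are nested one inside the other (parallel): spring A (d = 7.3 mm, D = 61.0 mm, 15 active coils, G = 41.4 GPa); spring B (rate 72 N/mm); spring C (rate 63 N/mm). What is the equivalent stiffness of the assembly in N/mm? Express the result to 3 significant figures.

139 N/mm

k_A = Gd⁴/(8D³N_a) = (41.4×10³)(7.3⁴)/(8·61.0³·15) = 4.3164 N/mm
Parallel: k_eq = 4.3164 + 72 + 63 = 139.32 N/mm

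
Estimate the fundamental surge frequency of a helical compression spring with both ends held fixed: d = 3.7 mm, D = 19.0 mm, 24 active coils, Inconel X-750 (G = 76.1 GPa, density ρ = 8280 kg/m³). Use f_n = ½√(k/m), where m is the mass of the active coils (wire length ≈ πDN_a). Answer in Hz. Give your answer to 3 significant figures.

k = Gd⁴/(8D³N_a) = (76.1×10³)(3.7⁴)/(8·19.0³·24) = 10.83 N/mm = 10830 N/m
Wire length L = πDN_a = π·19.0·24 = 1432.6 mm
m = ρ·(πd²/4)·L = 8280 × 10.752×10⁻⁶ m² × 1.4326 m = 0.12754 kg
f_n = ½√(k/m) = 0.5·√(10830/0.12754) = 0.5·√(84916) = 145.7 Hz

146 Hz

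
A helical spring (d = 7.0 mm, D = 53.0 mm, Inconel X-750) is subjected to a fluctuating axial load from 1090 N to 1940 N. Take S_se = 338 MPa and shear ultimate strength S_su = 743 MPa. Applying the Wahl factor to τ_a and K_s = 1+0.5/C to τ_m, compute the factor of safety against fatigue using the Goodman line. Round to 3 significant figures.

0.691

C = D/d = 53.0/7.0 = 7.5714; K_W = (4C−1)/(4C−4)+0.615/C = 1.1954; K_s = 1+0.5/C = 1.0660
F_a = (F_max−F_min)/2 = 425 N; F_m = (F_max+F_min)/2 = 1515 N
τ_a = K_W·8F_aD/(πd³) = 1.1954 × 167.23 = 199.9 MPa
τ_m = K_s·8F_mD/(πd³) = 1.0660 × 596.12 = 635.49 MPa
Goodman: 1/n_f = τ_a/S_se + τ_m/S_su = 199.9/338 + 635.49/743 = 0.59141 + 0.85530 = 1.4467
n_f = 1/1.4467 = 0.6912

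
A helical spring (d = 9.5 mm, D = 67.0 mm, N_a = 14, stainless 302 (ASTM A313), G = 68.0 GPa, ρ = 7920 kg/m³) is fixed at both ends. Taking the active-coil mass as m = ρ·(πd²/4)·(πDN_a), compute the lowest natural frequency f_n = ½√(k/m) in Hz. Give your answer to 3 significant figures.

49.8 Hz

k = Gd⁴/(8D³N_a) = (68.0×10³)(9.5⁴)/(8·67.0³·14) = 16.442 N/mm = 16442 N/m
Wire length L = πDN_a = π·67.0·14 = 2946.8 mm
m = ρ·(πd²/4)·L = 7920 × 70.882×10⁻⁶ m² × 2.9468 m = 1.6543 kg
f_n = ½√(k/m) = 0.5·√(16442/1.6543) = 0.5·√(9939.1) = 49.847 Hz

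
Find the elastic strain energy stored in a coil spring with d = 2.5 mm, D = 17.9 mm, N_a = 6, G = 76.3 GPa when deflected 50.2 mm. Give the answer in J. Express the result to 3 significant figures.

13.6 J

k = Gd⁴/(8D³N_a) = (76.3×10³)(2.5⁴)/(8·17.9³·6) = 10.826 N/mm
U = ½kδ² = 0.5 × 10.826 × 50.2² = 13641 N·mm = 13.641 J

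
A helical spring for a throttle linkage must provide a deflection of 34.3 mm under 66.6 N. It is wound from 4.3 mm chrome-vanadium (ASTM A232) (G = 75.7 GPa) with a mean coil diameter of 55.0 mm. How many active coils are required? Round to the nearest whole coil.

Required rate k = F/δ = 66.6/34.3 = 1.9417 N/mm
N_a = Gd⁴/(8D³k) = (75.7×10³ × 4.3⁴)/(8 × 55.0³ × 1.9417)
    = 2.58803e+07 / 2.58439e+06 = 10.01 → 10 coils

10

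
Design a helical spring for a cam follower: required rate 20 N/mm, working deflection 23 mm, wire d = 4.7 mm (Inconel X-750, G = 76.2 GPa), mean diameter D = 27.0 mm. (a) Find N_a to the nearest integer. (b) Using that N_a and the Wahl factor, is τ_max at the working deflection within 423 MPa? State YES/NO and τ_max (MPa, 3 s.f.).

(a) 12 coils; (b) YES, τ_max = 379 MPa

N_a = Gd⁴/(8D³k) = (76.2×10³)(4.7⁴)/(8·27.0³·20) = 11.81 → N_a = 12
Actual rate k = Gd⁴/(8D³·12) = 19.678 N/mm
Working load F = kδ = 19.678·23 = 452.6 N
C = 27.0/4.7 = 5.7447; K_W = (4C−1)/(4C−4)+0.615/C = 1.2651
τ_max = K_W·8FD/(πd³) = 1.2651·299.72 = 379.19 MPa
τ_max ≤ 423 MPa → acceptable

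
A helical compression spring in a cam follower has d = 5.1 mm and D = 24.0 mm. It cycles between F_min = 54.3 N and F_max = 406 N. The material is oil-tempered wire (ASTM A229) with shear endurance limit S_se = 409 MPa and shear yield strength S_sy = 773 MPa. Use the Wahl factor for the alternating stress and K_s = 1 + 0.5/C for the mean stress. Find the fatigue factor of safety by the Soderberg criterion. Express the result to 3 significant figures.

C = D/d = 24.0/5.1 = 4.7059; K_W = (4C−1)/(4C−4)+0.615/C = 1.3331; K_s = 1+0.5/C = 1.1062
F_a = (F_max−F_min)/2 = 175.85 N; F_m = (F_max+F_min)/2 = 230.15 N
τ_a = K_W·8F_aD/(πd³) = 1.3331 × 81.018 = 108 MPa
τ_m = K_s·8F_mD/(πd³) = 1.1062 × 106.04 = 117.3 MPa
Soderberg: 1/n_f = τ_a/S_se + τ_m/S_sy = 108/409 + 117.3/773 = 0.26407 + 0.15175 = 0.41581
n_f = 1/0.41581 = 2.405

2.40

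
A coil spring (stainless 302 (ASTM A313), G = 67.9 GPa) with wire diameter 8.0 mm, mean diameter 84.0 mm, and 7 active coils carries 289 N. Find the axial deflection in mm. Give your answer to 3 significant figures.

34.5 mm

k = Gd⁴/(8D³N_a) = (67.9×10³)(8.0⁴)/(8·84.0³·7) = 8.3792 N/mm
δ = F/k = 289 / 8.3792 = 34.49 mm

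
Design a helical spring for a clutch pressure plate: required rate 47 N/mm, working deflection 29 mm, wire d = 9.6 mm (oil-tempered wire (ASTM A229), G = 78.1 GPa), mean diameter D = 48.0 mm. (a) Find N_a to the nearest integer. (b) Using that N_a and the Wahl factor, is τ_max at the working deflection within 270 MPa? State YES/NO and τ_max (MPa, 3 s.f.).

(a) 16 coils; (b) YES, τ_max = 246 MPa

N_a = Gd⁴/(8D³k) = (78.1×10³)(9.6⁴)/(8·48.0³·47) = 15.95 → N_a = 16
Actual rate k = Gd⁴/(8D³·16) = 46.86 N/mm
Working load F = kδ = 46.86·29 = 1358.9 N
C = 48.0/9.6 = 5.0000; K_W = (4C−1)/(4C−4)+0.615/C = 1.3105
τ_max = K_W·8FD/(πd³) = 1.3105·187.74 = 246.04 MPa
τ_max ≤ 270 MPa → acceptable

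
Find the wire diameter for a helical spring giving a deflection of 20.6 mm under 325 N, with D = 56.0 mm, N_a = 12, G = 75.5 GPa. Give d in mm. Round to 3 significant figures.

7.70 mm

Required rate k = F/δ = 325/20.6 = 15.777 N/mm
d = (8D³N_a·k / G)^(1/4) = (8·56.0³·12·15.777 / (75.5×10³))^0.25
  = (3522.9)^0.25 = 7.7042 mm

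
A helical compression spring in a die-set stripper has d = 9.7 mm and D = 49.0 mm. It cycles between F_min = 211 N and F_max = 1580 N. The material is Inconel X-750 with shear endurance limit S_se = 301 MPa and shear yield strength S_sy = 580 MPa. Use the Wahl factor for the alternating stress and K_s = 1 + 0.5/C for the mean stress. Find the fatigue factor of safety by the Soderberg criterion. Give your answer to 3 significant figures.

1.57

C = D/d = 49.0/9.7 = 5.0515; K_W = (4C−1)/(4C−4)+0.615/C = 1.3069; K_s = 1+0.5/C = 1.0990
F_a = (F_max−F_min)/2 = 684.5 N; F_m = (F_max+F_min)/2 = 895.5 N
τ_a = K_W·8F_aD/(πd³) = 1.3069 × 93.582 = 122.3 MPa
τ_m = K_s·8F_mD/(πd³) = 1.0990 × 122.43 = 134.55 MPa
Soderberg: 1/n_f = τ_a/S_se + τ_m/S_sy = 122.3/301 + 134.55/580 = 0.40631 + 0.23198 = 0.63829
n_f = 1/0.63829 = 1.567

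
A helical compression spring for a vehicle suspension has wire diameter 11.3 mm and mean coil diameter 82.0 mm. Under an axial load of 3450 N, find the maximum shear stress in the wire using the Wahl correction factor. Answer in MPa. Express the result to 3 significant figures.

Spring index C = D/d = 82.0/11.3 = 7.2566
K_W = (4C−1)/(4C−4) + 0.615/C = 28.027/25.027 + 0.0848 = 1.2046
τ₀ = 8FD/(πd³) = 8·3450·82.0/(π·11.3³) = 2.2632e+06/4533 = 499.27 MPa
τ_max = K·τ₀ = 1.2046 × 499.27 = 601.44 MPa

601 MPa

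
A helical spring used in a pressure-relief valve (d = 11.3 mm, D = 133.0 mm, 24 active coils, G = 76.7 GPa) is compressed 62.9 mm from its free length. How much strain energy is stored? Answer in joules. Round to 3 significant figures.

k = Gd⁴/(8D³N_a) = (76.7×10³)(11.3⁴)/(8·133.0³·24) = 2.7686 N/mm
U = ½kδ² = 0.5 × 2.7686 × 62.9² = 5476.8 N·mm = 5.4768 J

5.48 J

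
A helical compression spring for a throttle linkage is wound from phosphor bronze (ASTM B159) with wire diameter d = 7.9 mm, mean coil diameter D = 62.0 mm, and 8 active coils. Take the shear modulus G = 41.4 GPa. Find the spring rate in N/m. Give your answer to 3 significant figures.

k = Gd⁴/(8D³N_a) = (41.4×10³ × 7.9⁴) / (8 × 62.0³ × 8)
  = 1.61253e+08 / 1.5253e+07 = 10.572 N/mm = 10572 N/m

10600 N/m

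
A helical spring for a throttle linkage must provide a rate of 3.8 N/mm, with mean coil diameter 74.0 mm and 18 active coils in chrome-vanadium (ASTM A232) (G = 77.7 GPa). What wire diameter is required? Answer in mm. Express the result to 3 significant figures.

d = (8D³N_a·k / G)^(1/4) = (8·74.0³·18·3.8 / (77.7×10³))^0.25
  = (2853.8)^0.25 = 7.3090 mm

7.31 mm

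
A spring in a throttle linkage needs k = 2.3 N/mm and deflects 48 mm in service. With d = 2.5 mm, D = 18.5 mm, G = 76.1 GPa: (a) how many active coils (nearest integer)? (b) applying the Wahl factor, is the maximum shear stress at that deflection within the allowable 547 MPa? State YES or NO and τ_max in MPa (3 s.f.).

(a) 26 coils; (b) YES, τ_max = 392 MPa

N_a = Gd⁴/(8D³k) = (76.1×10³)(2.5⁴)/(8·18.5³·2.3) = 25.52 → N_a = 26
Actual rate k = Gd⁴/(8D³·26) = 2.2572 N/mm
Working load F = kδ = 2.2572·48 = 108.34 N
C = 18.5/2.5 = 7.4000; K_W = (4C−1)/(4C−4)+0.615/C = 1.2003
τ_max = K_W·8FD/(πd³) = 1.2003·326.66 = 392.09 MPa
τ_max ≤ 547 MPa → acceptable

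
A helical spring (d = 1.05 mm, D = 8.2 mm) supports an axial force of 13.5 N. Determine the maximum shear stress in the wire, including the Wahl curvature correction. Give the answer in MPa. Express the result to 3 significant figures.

290 MPa

Spring index C = D/d = 8.2/1.05 = 7.8095
K_W = (4C−1)/(4C−4) + 0.615/C = 30.238/27.238 + 0.0788 = 1.1889
τ₀ = 8FD/(πd³) = 8·13.5·8.2/(π·1.05³) = 885.6/3.6368 = 243.51 MPa
τ_max = K·τ₀ = 1.1889 × 243.51 = 289.51 MPa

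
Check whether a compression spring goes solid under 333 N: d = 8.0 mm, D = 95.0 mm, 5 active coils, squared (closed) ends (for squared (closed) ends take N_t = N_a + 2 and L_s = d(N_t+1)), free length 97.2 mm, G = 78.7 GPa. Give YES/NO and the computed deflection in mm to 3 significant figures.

k = Gd⁴/(8D³N_a) = (78.7×10³)(8.0⁴)/(8·95.0³·5) = 9.3995 N/mm
N_t = 7; L_s = 8.0·8 = 64 mm; δ_solid = L₀ − L_s = 97.2 − 64 = 33.2 mm
δ = F/k = 333/9.3995 = 35.427 mm
δ ≥ δ_solid → spring goes solid

YES, δ = 35.4 mm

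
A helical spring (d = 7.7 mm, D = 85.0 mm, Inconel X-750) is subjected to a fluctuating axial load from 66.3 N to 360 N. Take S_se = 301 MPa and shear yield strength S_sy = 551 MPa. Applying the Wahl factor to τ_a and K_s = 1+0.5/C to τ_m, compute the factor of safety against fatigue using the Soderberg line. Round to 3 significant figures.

2.21

C = D/d = 85.0/7.7 = 11.0390; K_W = (4C−1)/(4C−4)+0.615/C = 1.1304; K_s = 1+0.5/C = 1.0453
F_a = (F_max−F_min)/2 = 146.85 N; F_m = (F_max+F_min)/2 = 213.15 N
τ_a = K_W·8F_aD/(πd³) = 1.1304 × 69.624 = 78.705 MPa
τ_m = K_s·8F_mD/(πd³) = 1.0453 × 101.06 = 105.64 MPa
Soderberg: 1/n_f = τ_a/S_se + τ_m/S_sy = 78.705/301 + 105.64/551 = 0.26148 + 0.19172 = 0.45319
n_f = 1/0.45319 = 2.207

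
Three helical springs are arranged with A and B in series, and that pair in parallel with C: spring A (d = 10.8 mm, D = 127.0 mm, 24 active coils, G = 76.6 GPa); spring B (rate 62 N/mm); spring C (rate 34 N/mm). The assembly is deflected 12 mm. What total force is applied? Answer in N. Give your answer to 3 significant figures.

438 N

k_A = Gd⁴/(8D³N_a) = (76.6×10³)(10.8⁴)/(8·127.0³·24) = 2.6498 N/mm
Springs A,B series: k_AB = 1/(1/2.6498+1/62) = 2.5412 N/mm; parallel with C: k_eq = 2.5412+34 = 36.541 N/mm
F = k_eq·δ = 36.541·12 = 438.49 N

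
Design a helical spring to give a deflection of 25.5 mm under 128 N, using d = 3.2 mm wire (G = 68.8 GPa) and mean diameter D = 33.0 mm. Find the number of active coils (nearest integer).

5

Required rate k = F/δ = 128/25.5 = 5.0196 N/mm
N_a = Gd⁴/(8D³k) = (68.8×10³ × 3.2⁴)/(8 × 33.0³ × 5.0196)
    = 7.2142e+06 / 1.44312e+06 = 4.999 → 5 coils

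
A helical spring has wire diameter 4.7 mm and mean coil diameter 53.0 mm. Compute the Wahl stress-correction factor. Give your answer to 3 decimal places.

C = D/d = 53.0/4.7 = 11.2766
K_W = (4C−1)/(4C−4) + 0.615/C = 44.106/41.106 + 0.0545 = 1.1275

1.128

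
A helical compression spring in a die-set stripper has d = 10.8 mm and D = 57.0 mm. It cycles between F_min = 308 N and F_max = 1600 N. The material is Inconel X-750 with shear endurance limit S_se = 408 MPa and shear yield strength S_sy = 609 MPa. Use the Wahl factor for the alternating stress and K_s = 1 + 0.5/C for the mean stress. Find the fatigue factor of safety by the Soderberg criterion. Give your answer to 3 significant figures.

C = D/d = 57.0/10.8 = 5.2778; K_W = (4C−1)/(4C−4)+0.615/C = 1.2919; K_s = 1+0.5/C = 1.0947
F_a = (F_max−F_min)/2 = 646 N; F_m = (F_max+F_min)/2 = 954 N
τ_a = K_W·8F_aD/(πd³) = 1.2919 × 74.435 = 96.159 MPa
τ_m = K_s·8F_mD/(πd³) = 1.0947 × 109.92 = 120.34 MPa
Soderberg: 1/n_f = τ_a/S_se + τ_m/S_sy = 96.159/408 + 120.34/609 = 0.23568 + 0.19760 = 0.43328
n_f = 1/0.43328 = 2.308

2.31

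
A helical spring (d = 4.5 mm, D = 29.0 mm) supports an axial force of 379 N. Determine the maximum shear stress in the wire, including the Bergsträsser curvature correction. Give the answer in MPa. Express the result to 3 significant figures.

Spring index C = D/d = 29.0/4.5 = 6.4444
K_B = (4C+2)/(4C−3) = 27.778/22.778 = 1.2195
τ₀ = 8FD/(πd³) = 8·379·29.0/(π·4.5³) = 87928/286.28 = 307.14 MPa
τ_max = K·τ₀ = 1.2195 × 307.14 = 374.56 MPa

375 MPa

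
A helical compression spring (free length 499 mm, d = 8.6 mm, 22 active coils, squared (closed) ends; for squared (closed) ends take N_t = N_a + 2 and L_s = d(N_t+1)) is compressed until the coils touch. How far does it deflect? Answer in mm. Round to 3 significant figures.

N_t = 24; L_s = 8.6·25 = 215 mm
δ_solid = L₀ − L_s = 499 − 215 = 284 mm

284 mm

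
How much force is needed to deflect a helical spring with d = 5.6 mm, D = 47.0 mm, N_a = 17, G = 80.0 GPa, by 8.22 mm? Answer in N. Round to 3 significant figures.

k = Gd⁴/(8D³N_a) = (80.0×10³)(5.6⁴)/(8·47.0³·17) = 5.572 N/mm
F = k·δ = 5.572 × 8.22 = 45.802 N

45.8 N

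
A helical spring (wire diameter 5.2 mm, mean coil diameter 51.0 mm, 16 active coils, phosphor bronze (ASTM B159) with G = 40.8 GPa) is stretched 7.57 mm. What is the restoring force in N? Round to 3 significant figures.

13.3 N

k = Gd⁴/(8D³N_a) = (40.8×10³)(5.2⁴)/(8·51.0³·16) = 1.7569 N/mm
F = k·δ = 1.7569 × 7.57 = 13.3 N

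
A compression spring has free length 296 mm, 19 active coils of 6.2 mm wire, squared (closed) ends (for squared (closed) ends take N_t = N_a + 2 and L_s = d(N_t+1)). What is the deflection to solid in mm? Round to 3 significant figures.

160 mm

N_t = 21; L_s = 6.2·22 = 136.4 mm
δ_solid = L₀ − L_s = 296 − 136.4 = 159.6 mm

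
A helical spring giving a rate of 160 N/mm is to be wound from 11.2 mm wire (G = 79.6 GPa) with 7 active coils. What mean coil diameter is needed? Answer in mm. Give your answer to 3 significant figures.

D = (Gd⁴/(8N_a·k))^(1/3) = (79.6×10³·11.2⁴/(8·7·160))^(1/3)
  = (139790)^(1/3) = 51.8990 mm

51.9 mm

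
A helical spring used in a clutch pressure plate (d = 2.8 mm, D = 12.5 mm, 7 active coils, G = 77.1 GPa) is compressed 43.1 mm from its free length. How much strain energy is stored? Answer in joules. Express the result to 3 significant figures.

k = Gd⁴/(8D³N_a) = (77.1×10³)(2.8⁴)/(8·12.5³·7) = 43.328 N/mm
U = ½kδ² = 0.5 × 43.328 × 43.1² = 40243 N·mm = 40.243 J

40.2 J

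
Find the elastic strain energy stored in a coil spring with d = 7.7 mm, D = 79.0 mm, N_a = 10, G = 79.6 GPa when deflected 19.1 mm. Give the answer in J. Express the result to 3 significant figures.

1.29 J

k = Gd⁴/(8D³N_a) = (79.6×10³)(7.7⁴)/(8·79.0³·10) = 7.0942 N/mm
U = ½kδ² = 0.5 × 7.0942 × 19.1² = 1294 N·mm = 1.294 J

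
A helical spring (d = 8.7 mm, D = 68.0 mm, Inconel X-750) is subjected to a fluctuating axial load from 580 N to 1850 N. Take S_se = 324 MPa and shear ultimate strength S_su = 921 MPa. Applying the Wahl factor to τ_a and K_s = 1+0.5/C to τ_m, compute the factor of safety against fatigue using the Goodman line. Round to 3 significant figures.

1.02

C = D/d = 68.0/8.7 = 7.8161; K_W = (4C−1)/(4C−4)+0.615/C = 1.1887; K_s = 1+0.5/C = 1.0640
F_a = (F_max−F_min)/2 = 635 N; F_m = (F_max+F_min)/2 = 1215 N
τ_a = K_W·8F_aD/(πd³) = 1.1887 × 166.98 = 198.49 MPa
τ_m = K_s·8F_mD/(πd³) = 1.0640 × 319.5 = 339.94 MPa
Goodman: 1/n_f = τ_a/S_se + τ_m/S_su = 198.49/324 + 339.94/921 = 0.61263 + 0.36909 = 0.98173
n_f = 1/0.98173 = 1.019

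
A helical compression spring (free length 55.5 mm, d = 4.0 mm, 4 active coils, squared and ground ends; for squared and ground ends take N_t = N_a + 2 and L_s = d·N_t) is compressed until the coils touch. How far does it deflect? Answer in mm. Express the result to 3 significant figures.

31.5 mm

N_t = 6; L_s = 4.0·6 = 24 mm
δ_solid = L₀ − L_s = 55.5 − 24 = 31.5 mm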